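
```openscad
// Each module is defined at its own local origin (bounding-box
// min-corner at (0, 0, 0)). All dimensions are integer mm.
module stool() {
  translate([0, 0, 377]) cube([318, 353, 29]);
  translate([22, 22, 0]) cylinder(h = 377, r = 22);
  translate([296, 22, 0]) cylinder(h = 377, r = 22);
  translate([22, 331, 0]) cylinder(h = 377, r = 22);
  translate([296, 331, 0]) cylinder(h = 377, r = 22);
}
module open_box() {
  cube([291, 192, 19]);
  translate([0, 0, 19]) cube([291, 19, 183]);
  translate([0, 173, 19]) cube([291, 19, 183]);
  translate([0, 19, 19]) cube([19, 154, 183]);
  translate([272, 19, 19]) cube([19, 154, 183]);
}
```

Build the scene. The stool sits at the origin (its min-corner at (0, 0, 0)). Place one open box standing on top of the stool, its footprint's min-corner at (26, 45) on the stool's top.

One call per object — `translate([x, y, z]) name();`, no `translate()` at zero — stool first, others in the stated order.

stool();
translate([26, 45, 406]) open_box();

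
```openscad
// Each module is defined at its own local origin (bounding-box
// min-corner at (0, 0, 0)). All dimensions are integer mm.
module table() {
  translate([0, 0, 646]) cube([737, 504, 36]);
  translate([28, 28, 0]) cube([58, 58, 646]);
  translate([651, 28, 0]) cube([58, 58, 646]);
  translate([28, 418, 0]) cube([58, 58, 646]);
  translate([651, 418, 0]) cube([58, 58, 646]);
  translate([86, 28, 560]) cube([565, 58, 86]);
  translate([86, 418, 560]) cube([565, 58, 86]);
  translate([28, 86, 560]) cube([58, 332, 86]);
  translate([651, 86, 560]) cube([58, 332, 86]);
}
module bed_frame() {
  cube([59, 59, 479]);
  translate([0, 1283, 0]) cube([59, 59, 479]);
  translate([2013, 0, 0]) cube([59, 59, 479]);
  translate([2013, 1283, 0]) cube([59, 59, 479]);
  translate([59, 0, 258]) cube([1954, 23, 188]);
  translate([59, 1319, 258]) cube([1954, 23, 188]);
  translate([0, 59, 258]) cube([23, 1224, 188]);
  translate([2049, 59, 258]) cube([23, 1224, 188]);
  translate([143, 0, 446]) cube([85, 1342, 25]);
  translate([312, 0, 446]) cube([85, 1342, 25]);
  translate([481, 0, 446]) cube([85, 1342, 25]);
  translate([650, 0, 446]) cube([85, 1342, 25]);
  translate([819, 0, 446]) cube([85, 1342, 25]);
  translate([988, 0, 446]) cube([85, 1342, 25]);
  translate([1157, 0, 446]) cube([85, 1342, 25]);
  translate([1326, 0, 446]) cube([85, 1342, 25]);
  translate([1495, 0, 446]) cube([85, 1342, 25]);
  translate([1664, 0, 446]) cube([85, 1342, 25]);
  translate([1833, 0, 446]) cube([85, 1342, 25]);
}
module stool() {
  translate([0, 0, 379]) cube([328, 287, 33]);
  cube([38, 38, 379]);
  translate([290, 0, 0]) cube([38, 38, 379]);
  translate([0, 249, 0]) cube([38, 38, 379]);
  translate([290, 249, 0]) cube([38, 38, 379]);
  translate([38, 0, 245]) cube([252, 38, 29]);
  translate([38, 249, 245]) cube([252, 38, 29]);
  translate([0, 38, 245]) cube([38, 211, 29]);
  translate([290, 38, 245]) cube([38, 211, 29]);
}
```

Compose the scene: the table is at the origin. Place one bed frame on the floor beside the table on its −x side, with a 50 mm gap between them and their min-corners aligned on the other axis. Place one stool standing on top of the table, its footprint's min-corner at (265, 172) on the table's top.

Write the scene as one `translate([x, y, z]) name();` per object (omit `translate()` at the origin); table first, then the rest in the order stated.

table();
translate([-2122, 0, 0]) bed_frame();
translate([265, 172, 682]) stool();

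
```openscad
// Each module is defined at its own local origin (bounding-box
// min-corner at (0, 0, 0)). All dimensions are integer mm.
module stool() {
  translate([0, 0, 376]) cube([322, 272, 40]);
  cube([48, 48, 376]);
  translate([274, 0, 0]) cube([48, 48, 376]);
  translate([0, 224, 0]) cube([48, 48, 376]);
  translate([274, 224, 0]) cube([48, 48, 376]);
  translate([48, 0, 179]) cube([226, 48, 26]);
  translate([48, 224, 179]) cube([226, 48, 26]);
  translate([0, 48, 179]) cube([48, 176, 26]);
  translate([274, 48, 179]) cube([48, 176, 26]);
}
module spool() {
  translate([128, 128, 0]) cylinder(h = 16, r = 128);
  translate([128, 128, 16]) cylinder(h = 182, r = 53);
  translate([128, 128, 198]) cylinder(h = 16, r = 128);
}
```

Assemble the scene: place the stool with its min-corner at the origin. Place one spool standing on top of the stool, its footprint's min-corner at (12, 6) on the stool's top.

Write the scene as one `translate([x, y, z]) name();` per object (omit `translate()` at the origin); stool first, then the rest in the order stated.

stool();
translate([12, 6, 416]) spool();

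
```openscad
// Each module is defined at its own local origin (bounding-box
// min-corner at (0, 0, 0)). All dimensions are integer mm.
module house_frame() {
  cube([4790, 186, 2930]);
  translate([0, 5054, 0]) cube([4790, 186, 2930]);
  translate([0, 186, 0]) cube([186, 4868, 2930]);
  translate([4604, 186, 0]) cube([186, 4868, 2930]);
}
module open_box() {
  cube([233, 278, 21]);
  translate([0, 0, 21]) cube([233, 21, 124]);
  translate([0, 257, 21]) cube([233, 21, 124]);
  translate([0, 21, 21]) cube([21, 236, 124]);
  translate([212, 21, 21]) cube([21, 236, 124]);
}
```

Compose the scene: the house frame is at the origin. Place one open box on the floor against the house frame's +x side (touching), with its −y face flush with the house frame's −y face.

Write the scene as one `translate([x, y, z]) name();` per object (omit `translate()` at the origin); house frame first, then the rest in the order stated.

house_frame();
translate([4790, 0, 0]) open_box();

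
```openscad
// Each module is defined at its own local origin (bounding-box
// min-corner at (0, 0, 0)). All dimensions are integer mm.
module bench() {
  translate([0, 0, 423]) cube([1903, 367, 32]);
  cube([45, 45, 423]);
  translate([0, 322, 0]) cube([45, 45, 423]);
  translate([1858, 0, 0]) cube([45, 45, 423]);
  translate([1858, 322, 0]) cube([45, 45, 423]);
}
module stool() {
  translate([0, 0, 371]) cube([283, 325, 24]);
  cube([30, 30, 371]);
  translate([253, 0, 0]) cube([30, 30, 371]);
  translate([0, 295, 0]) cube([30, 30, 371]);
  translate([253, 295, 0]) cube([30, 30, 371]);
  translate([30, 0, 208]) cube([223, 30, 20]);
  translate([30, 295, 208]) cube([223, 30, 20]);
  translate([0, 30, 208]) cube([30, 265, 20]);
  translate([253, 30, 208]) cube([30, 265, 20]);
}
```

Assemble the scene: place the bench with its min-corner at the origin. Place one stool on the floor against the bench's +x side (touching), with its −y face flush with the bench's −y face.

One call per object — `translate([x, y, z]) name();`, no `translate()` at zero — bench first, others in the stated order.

bench();
translate([1903, 0, 0]) stool();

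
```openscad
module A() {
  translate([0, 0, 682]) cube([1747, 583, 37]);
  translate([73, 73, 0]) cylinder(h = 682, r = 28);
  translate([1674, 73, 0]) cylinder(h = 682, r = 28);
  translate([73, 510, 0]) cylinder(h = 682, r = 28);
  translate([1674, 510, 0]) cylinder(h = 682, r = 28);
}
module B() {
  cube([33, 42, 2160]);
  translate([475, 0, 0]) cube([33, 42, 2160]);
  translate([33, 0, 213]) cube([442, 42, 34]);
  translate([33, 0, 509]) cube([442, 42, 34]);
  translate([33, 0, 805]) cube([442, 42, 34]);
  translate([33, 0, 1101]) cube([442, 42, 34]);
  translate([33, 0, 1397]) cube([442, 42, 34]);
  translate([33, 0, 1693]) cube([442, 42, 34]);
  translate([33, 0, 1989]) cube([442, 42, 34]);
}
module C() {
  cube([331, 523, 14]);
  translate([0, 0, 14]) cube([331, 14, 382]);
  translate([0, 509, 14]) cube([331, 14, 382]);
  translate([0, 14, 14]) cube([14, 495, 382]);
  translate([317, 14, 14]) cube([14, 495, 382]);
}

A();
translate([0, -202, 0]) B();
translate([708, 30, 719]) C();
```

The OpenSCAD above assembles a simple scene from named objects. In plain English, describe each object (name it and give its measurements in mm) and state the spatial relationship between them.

A is a rectangular dining table. The top is 1747×583×37 mm with its upper surface at z = 719 mm. It stands on four round legs of 56 mm diameter, each leg's bounding box inset 45 mm from the nearest pair of top edges, running from the floor to the underside of the top.

B is a straight ladder. Two 33×42 mm vertical rails, 2160 mm tall, stand 508 mm apart (outside-to-outside) with their front faces coplanar on the −y side. 7 rungs, each 42 mm deep and 34 mm tall, span between the inner faces of the rails, front faces flush with the rails. The lowest rung's underside is at z = 213 mm and rungs are spaced 296 mm apart (underside to underside).

C is an open storage box with external size 331×523×396 mm and wall thickness 14 mm (the base is also 14 mm thick). The base covers the whole footprint; the four walls stand on the base, with the y-facing walls full-width and the x-facing walls fitting between their inner faces.

The ladder is on the floor beside the table on its −y side. The open box is on top of the table, centred.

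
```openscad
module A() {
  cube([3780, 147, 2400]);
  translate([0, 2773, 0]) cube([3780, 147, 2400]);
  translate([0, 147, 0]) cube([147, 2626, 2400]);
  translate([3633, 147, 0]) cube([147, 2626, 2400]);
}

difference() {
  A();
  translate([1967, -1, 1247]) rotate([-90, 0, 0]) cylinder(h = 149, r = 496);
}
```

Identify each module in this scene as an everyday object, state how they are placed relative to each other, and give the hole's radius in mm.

A is a house frame. The house frame has a circular hole through its front wall. The hole's radius is 496 mm.

The subtracted cylinder has r = 496 mm.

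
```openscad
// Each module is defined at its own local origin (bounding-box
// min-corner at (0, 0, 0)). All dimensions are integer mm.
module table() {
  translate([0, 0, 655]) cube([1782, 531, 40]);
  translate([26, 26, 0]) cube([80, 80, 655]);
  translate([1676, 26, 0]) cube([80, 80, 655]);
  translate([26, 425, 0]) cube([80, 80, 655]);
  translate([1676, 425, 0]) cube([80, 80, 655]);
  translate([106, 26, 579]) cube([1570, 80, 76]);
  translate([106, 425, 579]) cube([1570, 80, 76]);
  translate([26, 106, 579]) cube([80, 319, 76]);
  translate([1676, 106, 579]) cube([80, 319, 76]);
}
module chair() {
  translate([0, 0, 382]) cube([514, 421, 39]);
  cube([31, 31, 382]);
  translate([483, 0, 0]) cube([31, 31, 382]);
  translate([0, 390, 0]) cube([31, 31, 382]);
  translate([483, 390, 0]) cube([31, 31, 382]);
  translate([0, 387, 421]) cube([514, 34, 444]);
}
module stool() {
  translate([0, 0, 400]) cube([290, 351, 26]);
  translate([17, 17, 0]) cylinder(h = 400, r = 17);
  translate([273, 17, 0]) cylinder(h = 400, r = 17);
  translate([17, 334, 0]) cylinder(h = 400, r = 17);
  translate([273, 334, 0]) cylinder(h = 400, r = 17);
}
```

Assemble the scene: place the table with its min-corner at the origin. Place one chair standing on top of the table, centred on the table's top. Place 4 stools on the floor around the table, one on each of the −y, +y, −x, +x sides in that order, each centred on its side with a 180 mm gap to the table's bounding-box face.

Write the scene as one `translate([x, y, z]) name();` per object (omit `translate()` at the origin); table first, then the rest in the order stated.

table();
translate([634, 55, 695]) chair();
translate([746, -531, 0]) stool();
translate([746, 711, 0]) stool();
translate([-470, 90, 0]) stool();
translate([1962, 90, 0]) stool();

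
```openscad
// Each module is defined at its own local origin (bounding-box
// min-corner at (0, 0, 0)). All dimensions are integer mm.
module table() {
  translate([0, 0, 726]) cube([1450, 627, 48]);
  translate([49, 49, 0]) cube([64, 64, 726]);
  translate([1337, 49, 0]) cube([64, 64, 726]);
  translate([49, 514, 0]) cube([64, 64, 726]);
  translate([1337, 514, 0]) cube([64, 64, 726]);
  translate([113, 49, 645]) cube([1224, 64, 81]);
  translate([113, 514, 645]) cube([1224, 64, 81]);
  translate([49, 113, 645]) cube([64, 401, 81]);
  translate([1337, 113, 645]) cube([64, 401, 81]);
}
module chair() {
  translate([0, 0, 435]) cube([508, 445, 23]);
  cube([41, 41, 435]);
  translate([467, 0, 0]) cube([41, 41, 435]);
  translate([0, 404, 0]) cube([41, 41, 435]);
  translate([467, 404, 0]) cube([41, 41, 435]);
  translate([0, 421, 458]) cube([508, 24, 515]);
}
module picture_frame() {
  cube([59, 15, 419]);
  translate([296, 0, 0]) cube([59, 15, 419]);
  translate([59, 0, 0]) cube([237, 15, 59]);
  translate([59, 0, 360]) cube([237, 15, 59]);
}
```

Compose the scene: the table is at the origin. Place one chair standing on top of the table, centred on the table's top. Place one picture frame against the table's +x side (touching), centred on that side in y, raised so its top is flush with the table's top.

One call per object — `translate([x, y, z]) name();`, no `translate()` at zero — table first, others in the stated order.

table();
translate([471, 91, 774]) chair();
translate([1450, 306, 355]) picture_frame();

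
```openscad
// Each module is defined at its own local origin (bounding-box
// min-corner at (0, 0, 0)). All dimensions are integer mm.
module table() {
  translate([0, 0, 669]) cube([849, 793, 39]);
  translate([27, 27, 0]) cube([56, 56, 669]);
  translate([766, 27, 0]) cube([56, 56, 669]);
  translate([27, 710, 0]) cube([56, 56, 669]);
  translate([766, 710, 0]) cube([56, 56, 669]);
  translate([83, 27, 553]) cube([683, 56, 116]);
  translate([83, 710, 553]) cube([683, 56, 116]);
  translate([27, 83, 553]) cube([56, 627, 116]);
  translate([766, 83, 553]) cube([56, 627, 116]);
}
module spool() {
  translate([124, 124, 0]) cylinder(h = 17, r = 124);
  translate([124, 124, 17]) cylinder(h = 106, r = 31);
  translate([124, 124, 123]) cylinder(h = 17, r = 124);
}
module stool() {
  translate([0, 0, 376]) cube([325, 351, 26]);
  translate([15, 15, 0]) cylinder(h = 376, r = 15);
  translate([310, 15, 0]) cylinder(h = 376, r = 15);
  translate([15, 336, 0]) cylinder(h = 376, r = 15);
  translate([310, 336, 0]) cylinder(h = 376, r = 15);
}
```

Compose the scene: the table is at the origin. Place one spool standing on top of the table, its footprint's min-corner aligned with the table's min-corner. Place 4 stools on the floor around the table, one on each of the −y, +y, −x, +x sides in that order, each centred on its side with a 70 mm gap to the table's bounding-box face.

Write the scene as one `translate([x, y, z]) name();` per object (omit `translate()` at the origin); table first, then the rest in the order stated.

table();
translate([0, 0, 708]) spool();
translate([262, -421, 0]) stool();
translate([262, 863, 0]) stool();
translate([-395, 221, 0]) stool();
translate([919, 221, 0]) stool();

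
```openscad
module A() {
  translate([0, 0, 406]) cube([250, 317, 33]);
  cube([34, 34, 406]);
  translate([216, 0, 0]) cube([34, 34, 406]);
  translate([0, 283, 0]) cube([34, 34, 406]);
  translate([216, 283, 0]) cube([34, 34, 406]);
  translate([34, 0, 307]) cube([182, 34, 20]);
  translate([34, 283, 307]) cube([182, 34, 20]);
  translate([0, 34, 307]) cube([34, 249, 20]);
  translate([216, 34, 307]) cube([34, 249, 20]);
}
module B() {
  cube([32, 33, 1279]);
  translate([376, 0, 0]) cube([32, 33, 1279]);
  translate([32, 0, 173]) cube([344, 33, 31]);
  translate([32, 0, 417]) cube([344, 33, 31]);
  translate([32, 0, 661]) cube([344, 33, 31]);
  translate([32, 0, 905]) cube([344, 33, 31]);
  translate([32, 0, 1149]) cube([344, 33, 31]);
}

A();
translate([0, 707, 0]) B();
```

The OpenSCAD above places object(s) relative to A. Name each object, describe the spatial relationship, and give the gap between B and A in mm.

The ladder's nearest face is 390 mm from the stool's +y face.

A is a stool. B is a ladder. The ladder is on the floor beside the stool on its +y side. The gap between the ladder and the stool is 390 mm.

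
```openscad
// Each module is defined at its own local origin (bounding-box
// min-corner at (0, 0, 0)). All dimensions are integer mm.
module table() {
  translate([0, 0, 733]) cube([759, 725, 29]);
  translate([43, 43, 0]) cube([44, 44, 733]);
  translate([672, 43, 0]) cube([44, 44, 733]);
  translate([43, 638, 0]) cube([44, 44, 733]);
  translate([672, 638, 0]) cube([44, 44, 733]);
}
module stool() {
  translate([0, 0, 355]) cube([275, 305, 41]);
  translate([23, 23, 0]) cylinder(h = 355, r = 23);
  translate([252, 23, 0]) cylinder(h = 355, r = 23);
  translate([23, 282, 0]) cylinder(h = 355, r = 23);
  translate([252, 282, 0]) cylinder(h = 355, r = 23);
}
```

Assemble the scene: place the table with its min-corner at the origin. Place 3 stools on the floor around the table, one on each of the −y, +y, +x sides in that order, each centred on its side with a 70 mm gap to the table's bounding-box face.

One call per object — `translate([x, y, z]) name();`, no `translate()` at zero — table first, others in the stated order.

table();
translate([242, -375, 0]) stool();
translate([242, 795, 0]) stool();
translate([829, 210, 0]) stool();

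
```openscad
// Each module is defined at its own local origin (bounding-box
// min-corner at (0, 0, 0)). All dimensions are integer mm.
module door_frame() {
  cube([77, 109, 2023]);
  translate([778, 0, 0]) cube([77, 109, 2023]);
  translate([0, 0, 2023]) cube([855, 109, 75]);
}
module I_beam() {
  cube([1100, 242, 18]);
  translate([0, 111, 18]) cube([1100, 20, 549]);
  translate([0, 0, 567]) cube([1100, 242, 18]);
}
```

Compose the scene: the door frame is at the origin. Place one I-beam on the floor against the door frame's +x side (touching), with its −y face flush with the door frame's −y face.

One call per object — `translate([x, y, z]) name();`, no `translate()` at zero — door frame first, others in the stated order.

door_frame();
translate([855, 0, 0]) I_beam();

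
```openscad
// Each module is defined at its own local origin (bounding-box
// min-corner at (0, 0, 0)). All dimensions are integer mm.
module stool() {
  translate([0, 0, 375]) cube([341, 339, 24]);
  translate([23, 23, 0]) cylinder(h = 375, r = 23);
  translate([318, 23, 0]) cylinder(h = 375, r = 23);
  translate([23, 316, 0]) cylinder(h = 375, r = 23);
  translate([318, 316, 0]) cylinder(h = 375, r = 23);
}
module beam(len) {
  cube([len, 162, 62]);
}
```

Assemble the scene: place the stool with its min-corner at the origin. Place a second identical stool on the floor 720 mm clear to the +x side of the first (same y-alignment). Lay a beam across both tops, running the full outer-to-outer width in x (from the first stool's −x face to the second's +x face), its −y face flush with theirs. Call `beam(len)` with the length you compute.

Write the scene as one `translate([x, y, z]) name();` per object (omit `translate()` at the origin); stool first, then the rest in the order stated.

stool();
translate([1061, 0, 0]) stool();
translate([0, 0, 399]) beam(1402);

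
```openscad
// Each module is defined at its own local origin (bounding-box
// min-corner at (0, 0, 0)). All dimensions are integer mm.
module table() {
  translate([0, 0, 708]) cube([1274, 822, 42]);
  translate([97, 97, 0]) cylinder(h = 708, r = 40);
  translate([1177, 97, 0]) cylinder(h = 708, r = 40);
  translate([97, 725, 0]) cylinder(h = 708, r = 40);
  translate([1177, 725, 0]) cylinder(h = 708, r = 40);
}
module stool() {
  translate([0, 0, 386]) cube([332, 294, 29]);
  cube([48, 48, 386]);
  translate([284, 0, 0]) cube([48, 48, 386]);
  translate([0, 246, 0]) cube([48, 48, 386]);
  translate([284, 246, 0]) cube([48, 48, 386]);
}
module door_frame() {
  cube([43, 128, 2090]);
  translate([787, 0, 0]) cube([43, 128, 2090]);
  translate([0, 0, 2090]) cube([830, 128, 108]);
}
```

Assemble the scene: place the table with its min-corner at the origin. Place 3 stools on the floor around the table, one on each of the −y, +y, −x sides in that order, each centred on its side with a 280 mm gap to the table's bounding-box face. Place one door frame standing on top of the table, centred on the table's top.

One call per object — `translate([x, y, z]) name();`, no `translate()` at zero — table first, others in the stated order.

table();
translate([471, -574, 0]) stool();
translate([471, 1102, 0]) stool();
translate([-612, 264, 0]) stool();
translate([222, 347, 750]) door_frame();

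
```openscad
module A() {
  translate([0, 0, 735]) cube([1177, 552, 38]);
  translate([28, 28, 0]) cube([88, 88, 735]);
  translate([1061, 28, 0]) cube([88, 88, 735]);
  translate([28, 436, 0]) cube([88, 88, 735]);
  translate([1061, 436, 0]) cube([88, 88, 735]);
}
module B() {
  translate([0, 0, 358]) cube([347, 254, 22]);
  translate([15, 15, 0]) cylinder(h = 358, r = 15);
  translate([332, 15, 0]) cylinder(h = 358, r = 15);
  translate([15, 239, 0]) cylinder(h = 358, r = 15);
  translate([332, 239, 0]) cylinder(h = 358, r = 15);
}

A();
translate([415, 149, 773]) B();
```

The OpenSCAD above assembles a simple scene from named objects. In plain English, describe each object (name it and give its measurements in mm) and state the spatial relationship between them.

A is a table: top 1177 mm (x) × 552 mm (y), 38 mm thick, upper face at z = 773 mm, on four 88×88 mm square legs, each inset 28 mm from the nearest pair of top edges, running from z = 0 to the bottom of the top.

B is a four-legged stool. The seat is 347×254 mm, 22 mm thick, top at z = 380 mm. It stands on four round legs, each 30 mm in diameter, from z = 0 to the seat underside, each leg's axis is inset half a diameter from the nearest pair of seat edges (so the leg's bounding box is flush with the corner).

The stool is on top of the table, centred.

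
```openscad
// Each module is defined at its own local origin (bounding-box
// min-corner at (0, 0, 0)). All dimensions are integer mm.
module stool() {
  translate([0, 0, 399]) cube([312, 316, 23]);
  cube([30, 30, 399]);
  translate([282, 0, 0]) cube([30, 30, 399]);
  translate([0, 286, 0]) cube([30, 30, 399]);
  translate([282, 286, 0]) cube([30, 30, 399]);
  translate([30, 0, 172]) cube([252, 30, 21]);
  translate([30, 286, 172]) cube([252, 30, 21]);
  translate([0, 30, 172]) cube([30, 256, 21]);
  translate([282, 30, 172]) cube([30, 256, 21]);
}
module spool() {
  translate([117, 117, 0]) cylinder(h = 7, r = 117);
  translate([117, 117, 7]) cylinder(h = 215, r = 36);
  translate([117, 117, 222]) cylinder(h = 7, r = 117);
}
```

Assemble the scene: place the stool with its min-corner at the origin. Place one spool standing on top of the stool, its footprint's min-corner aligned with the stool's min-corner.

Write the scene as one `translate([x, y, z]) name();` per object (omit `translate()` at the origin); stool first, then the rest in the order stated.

stool();
translate([0, 0, 422]) spool();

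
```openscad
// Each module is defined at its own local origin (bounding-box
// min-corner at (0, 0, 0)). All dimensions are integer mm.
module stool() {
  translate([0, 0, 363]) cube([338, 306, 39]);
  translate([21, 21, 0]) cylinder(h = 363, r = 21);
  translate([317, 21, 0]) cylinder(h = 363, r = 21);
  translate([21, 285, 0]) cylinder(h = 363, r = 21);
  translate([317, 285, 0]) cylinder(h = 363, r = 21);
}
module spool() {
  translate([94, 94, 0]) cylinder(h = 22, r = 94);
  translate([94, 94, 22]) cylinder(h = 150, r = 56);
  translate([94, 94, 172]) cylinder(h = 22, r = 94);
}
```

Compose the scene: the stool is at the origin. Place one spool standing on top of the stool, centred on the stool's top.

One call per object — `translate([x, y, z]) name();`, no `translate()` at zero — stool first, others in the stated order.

stool();
translate([75, 59, 402]) spool();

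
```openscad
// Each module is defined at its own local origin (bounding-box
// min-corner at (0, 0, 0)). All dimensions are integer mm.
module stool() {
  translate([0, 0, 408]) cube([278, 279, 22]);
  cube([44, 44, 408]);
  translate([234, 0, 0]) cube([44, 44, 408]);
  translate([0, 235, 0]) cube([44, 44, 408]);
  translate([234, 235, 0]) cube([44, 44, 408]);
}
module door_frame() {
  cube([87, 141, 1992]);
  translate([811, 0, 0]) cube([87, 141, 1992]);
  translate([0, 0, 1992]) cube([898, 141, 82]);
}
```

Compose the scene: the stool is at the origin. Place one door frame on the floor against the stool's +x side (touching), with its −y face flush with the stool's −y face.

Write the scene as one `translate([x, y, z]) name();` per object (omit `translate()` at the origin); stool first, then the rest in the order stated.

stool();
translate([278, 0, 0]) door_frame();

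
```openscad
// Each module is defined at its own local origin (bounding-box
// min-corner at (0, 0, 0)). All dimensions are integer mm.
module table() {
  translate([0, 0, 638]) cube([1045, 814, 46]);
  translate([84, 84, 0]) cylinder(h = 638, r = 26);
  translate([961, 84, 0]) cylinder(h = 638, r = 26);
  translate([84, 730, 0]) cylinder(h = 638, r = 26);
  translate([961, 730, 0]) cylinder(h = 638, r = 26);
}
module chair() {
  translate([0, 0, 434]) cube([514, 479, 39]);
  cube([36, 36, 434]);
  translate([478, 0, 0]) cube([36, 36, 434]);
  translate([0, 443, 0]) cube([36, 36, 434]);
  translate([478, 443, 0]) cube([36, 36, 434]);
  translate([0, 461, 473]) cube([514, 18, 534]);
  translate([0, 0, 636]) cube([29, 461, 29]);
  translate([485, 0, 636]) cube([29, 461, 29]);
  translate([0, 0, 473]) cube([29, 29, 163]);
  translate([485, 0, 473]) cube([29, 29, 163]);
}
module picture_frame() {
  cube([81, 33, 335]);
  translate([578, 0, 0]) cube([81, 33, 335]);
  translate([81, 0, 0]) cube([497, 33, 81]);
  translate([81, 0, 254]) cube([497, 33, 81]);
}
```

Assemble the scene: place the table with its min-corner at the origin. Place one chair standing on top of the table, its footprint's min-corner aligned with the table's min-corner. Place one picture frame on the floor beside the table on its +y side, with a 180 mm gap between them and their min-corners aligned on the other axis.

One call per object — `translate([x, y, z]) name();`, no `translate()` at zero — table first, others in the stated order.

table();
translate([0, 0, 684]) chair();
translate([0, 994, 0]) picture_frame();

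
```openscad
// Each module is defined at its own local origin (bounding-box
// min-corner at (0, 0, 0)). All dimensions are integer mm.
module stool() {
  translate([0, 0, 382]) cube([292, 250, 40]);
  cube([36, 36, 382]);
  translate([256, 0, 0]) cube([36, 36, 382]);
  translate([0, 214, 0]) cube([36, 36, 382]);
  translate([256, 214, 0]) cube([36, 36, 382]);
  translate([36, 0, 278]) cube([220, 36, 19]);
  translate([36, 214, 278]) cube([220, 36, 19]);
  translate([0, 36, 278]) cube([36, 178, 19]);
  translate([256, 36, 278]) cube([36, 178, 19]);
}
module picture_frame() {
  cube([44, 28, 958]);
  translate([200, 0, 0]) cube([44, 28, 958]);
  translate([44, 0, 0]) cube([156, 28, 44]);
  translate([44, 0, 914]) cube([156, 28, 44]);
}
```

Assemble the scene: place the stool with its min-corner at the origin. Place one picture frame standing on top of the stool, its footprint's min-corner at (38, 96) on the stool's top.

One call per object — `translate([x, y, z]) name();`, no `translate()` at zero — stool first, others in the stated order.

stool();
translate([38, 96, 422]) picture_frame();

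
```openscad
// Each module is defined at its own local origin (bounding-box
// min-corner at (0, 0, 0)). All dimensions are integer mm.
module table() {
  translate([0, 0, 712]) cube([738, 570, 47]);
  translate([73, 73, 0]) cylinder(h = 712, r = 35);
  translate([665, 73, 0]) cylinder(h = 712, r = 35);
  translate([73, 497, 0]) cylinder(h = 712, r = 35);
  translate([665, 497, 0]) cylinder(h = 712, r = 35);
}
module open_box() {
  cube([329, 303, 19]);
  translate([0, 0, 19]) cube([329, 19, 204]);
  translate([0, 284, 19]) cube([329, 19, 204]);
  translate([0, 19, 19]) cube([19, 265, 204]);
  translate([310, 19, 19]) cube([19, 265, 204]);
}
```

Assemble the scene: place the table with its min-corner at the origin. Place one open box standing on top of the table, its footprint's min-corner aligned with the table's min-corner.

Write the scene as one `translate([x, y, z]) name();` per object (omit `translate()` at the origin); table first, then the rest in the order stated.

table();
translate([0, 0, 759]) open_box();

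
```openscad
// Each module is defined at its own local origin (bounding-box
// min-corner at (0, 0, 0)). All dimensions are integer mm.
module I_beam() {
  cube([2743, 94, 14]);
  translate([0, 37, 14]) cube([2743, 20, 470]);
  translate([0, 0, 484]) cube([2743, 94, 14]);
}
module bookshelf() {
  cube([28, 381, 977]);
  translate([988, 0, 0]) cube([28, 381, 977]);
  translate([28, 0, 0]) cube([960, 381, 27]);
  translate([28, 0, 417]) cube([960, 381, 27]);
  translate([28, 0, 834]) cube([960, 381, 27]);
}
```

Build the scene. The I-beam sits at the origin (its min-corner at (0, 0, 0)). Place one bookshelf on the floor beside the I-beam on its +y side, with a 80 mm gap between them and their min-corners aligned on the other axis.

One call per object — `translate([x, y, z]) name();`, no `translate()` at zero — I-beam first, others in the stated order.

I_beam();
translate([0, 174, 0]) bookshelf();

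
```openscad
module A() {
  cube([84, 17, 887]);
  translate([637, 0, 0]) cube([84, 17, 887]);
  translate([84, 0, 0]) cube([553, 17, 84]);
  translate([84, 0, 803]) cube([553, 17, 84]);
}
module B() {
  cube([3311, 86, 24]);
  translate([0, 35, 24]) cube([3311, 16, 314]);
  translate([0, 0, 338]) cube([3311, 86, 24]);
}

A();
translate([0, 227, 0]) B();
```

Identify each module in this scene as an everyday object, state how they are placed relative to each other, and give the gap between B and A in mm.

The I-beam's nearest face is 210 mm from the picture frame's +y face.

A is a picture frame. B is an I-beam. The I-beam is on the floor beside the picture frame on its +y side. The gap between the I-beam and the picture frame is 210 mm.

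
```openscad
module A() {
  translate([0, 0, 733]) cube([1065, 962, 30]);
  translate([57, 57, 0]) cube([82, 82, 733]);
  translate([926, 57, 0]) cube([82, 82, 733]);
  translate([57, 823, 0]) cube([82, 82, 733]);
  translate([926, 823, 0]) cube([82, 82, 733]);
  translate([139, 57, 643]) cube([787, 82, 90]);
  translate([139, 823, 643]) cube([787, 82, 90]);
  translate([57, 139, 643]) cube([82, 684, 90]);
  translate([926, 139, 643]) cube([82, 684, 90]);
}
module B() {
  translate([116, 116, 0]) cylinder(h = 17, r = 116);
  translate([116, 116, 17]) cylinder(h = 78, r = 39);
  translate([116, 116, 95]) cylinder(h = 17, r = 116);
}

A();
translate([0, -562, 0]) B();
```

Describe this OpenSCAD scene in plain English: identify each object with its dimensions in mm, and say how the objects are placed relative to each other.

A is a table with a 1065×962 mm rectangular top, 30 mm thick, top surface at z = 763 mm, supported by four 82×82 mm square legs, each inset 57 mm from the nearest pair of top edges, running from the floor. Four apron rails, 82 mm thick and 90 mm tall, run between adjacent legs with their top edges flush with the underside of the top and their outer faces flush with the legs' outer faces.

B is a spool: two coaxial disc flanges of radius 116 mm and thickness 17 mm, joined by a core cylinder of radius 39 mm and height 78 mm. The lower flange rests on z = 0 and the three cylinders share a vertical axis.

The spool is on the floor beside the table on its −y side.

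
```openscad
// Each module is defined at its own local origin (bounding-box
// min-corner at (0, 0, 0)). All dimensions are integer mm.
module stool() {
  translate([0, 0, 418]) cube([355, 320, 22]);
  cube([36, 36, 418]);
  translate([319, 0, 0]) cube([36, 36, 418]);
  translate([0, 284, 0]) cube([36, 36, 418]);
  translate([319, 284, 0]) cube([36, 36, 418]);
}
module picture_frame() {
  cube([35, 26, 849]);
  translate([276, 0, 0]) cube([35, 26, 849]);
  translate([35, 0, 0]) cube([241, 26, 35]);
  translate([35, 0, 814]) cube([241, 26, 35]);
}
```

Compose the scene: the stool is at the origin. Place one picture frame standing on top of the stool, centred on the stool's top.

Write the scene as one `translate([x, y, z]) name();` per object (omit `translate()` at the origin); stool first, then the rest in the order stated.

stool();
translate([22, 147, 440]) picture_frame();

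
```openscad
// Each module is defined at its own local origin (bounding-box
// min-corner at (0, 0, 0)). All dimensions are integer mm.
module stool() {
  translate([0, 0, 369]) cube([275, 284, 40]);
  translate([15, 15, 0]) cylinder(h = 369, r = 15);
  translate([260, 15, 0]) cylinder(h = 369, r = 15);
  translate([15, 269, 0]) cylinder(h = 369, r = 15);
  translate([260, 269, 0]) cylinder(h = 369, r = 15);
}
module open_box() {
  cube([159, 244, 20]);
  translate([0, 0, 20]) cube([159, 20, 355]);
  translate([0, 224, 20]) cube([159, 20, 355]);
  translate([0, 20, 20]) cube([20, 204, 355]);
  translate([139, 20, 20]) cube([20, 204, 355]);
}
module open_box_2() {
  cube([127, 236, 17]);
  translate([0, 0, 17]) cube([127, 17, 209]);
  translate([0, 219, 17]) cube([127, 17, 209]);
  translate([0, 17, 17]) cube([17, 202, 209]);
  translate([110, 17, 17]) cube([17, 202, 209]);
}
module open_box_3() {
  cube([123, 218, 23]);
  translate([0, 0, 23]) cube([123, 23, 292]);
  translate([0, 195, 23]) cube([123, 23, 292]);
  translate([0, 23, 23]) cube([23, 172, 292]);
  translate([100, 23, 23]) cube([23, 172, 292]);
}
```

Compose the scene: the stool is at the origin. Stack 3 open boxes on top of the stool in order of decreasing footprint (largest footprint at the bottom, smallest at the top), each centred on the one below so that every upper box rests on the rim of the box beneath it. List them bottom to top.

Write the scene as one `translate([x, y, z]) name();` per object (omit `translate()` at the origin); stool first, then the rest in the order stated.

stool();
translate([58, 20, 409]) open_box();
translate([74, 24, 784]) open_box_2();
translate([76, 33, 1010]) open_box_3();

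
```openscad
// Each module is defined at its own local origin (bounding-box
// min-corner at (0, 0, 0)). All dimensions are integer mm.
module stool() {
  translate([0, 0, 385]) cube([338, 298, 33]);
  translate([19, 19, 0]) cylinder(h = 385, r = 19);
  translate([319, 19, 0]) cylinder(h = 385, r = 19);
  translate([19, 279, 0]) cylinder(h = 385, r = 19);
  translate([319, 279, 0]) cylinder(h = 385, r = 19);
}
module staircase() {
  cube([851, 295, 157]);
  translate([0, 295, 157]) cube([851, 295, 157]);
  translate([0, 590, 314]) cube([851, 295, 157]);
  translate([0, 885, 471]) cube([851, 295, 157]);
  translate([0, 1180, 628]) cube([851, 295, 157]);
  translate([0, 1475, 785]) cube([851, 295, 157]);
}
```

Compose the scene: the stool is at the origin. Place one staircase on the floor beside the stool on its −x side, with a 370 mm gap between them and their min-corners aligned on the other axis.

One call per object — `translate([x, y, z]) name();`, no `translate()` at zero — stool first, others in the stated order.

stool();
translate([-1221, 0, 0]) staircase();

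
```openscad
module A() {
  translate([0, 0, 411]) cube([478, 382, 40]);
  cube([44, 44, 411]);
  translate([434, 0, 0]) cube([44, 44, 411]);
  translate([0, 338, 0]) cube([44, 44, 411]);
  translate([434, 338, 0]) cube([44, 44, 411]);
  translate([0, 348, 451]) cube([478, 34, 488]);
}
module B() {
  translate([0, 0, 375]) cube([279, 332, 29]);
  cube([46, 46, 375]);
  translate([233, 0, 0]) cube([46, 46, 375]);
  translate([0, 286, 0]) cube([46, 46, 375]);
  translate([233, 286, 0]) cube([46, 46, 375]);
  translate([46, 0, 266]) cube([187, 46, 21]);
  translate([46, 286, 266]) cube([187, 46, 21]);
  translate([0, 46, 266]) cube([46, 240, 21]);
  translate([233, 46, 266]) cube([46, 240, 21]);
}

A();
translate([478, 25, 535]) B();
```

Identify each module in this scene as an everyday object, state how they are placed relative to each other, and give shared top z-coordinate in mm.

Both tops at z = 939 mm.

A is a chair. B is a stool. The stool is beside the chair with their tops flush at z = 939. The shared top z-coordinate is 939 mm.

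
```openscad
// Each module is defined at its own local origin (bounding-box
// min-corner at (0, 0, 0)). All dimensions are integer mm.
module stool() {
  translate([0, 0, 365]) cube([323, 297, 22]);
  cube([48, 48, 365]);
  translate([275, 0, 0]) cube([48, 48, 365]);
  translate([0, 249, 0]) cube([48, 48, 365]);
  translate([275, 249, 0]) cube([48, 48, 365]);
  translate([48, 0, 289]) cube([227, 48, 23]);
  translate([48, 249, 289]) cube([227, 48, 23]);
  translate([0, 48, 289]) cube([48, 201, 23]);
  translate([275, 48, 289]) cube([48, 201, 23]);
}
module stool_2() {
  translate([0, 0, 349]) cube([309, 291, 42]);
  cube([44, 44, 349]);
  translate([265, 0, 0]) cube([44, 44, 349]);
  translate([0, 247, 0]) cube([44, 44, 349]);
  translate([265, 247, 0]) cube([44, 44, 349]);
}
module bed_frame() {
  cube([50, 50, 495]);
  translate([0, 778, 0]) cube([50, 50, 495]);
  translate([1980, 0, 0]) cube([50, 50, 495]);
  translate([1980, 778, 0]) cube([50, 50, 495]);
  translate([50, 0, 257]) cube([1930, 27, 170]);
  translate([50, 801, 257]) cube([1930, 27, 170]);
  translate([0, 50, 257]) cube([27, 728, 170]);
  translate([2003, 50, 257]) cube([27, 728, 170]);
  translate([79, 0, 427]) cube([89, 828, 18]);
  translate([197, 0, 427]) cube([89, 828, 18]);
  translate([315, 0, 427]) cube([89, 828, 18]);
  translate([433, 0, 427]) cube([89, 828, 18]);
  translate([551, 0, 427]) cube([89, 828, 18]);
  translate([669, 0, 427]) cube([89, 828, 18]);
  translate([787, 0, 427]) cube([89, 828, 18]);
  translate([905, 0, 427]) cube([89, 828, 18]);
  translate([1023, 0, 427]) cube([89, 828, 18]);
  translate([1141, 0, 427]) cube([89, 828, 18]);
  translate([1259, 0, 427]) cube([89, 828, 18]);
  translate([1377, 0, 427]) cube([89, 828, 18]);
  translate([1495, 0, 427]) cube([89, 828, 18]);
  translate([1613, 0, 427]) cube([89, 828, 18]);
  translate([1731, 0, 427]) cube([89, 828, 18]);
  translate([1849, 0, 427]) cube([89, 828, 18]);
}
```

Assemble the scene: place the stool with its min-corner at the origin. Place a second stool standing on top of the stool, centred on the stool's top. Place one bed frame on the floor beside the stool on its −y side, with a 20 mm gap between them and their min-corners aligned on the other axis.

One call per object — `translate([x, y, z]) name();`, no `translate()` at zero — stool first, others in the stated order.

stool();
translate([7, 3, 387]) stool_2();
translate([0, -848, 0]) bed_frame();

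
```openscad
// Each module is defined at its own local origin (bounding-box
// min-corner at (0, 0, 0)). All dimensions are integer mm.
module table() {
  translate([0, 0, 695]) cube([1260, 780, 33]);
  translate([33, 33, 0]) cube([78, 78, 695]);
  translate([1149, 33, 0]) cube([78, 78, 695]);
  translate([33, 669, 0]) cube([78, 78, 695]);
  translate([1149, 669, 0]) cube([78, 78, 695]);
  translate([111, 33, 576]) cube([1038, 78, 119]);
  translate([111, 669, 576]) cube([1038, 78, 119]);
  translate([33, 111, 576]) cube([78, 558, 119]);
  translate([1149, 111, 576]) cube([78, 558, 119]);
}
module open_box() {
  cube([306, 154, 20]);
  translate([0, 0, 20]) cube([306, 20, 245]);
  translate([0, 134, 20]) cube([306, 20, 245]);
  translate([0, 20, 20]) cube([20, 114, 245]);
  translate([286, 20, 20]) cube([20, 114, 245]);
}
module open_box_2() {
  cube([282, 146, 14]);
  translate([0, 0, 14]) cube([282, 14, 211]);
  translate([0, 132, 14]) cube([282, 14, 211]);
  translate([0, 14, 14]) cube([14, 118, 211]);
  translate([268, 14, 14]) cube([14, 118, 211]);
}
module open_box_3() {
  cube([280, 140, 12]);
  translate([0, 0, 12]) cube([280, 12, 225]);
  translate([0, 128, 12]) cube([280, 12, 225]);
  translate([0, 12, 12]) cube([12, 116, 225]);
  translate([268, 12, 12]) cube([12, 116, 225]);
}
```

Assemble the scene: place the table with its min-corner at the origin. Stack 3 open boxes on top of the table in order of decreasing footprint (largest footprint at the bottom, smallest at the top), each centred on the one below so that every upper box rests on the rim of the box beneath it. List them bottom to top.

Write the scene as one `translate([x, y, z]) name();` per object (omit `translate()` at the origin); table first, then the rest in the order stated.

table();
translate([477, 313, 728]) open_box();
translate([489, 317, 993]) open_box_2();
translate([490, 320, 1218]) open_box_3();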